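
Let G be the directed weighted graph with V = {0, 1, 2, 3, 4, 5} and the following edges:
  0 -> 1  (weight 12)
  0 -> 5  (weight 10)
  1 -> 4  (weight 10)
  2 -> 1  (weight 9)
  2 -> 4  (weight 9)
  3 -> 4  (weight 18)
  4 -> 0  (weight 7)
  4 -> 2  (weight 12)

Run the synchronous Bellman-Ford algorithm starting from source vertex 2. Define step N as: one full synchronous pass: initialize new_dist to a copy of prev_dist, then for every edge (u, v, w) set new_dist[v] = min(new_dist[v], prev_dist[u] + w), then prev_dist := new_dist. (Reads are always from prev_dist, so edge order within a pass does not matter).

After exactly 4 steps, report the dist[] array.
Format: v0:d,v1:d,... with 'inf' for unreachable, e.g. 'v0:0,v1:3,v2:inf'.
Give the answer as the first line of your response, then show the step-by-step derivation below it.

v0:16,v1:9,v2:0,v3:inf,v4:9,v5:26

step 1: dist = v0:inf,v1:9,v2:0,v3:inf,v4:9,v5:inf
step 2: dist = v0:16,v1:9,v2:0,v3:inf,v4:9,v5:inf
step 3: dist = v0:16,v1:9,v2:0,v3:inf,v4:9,v5:26
step 4: dist = v0:16,v1:9,v2:0,v3:inf,v4:9,v5:26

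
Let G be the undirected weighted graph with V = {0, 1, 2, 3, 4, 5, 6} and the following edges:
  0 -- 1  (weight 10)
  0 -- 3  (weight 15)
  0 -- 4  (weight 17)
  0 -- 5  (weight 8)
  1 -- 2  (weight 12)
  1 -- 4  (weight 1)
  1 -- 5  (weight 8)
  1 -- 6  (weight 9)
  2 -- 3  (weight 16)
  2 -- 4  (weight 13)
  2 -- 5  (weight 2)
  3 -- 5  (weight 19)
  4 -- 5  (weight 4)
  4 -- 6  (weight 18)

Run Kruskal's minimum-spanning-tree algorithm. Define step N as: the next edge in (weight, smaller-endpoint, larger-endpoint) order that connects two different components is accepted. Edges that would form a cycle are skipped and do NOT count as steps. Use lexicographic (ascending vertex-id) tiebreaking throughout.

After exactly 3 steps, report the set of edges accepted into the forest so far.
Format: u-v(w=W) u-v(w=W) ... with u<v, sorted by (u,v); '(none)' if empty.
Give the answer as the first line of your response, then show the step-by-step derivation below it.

1-4(w=1) 2-5(w=2) 4-5(w=4)

step 1: add edge 1-4 (w=1); MST = {1-4(w=1)}
step 2: add edge 2-5 (w=2); MST = {1-4(w=1) 2-5(w=2)}
step 3: add edge 4-5 (w=4); MST = {1-4(w=1) 2-5(w=2) 4-5(w=4)}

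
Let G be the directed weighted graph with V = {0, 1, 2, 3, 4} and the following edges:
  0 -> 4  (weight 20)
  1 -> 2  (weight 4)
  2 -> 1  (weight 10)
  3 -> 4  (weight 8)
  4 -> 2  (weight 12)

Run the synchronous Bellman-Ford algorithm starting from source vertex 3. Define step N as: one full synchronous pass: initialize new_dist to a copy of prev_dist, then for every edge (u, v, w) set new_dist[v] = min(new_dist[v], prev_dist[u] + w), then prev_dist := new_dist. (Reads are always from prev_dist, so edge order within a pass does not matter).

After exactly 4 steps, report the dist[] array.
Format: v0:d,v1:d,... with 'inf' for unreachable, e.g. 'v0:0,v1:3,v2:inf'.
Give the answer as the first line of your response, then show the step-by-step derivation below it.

v0:inf,v1:30,v2:20,v3:0,v4:8

step 1: dist = v0:inf,v1:inf,v2:inf,v3:0,v4:8
step 2: dist = v0:inf,v1:inf,v2:20,v3:0,v4:8
step 3: dist = v0:inf,v1:30,v2:20,v3:0,v4:8
step 4: dist = v0:inf,v1:30,v2:20,v3:0,v4:8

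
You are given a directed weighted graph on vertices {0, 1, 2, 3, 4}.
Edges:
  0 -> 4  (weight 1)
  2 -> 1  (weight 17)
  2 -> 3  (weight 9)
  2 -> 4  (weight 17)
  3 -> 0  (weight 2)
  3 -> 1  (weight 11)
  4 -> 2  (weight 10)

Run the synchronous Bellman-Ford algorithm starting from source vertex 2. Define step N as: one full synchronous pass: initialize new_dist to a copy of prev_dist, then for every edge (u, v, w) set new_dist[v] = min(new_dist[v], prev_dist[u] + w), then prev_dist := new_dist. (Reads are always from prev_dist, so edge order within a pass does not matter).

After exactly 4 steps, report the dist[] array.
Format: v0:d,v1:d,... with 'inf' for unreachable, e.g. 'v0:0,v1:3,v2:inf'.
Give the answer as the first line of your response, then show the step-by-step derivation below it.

v0:11,v1:17,v2:0,v3:9,v4:12

step 1: dist = v0:inf,v1:17,v2:0,v3:9,v4:17
step 2: dist = v0:11,v1:17,v2:0,v3:9,v4:17
step 3: dist = v0:11,v1:17,v2:0,v3:9,v4:12
step 4: dist = v0:11,v1:17,v2:0,v3:9,v4:12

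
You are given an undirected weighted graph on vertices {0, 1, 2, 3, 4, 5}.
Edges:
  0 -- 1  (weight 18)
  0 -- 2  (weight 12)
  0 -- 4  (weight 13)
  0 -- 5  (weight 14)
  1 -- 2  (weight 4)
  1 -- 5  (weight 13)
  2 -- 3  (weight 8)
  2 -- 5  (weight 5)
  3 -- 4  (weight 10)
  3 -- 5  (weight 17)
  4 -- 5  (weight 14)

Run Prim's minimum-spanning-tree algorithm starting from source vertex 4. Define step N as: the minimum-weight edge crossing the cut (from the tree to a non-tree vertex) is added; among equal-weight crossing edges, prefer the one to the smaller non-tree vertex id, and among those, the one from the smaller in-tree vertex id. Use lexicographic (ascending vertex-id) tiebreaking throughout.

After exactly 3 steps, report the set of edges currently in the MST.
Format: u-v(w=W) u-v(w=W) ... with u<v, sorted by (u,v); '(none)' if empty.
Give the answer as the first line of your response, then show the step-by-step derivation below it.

1-2(w=4) 2-3(w=8) 3-4(w=10)

step 1: add edge 3-4 (w=10); MST = {3-4(w=10)}
step 2: add edge 2-3 (w=8); MST = {2-3(w=8) 3-4(w=10)}
step 3: add edge 1-2 (w=4); MST = {1-2(w=4) 2-3(w=8) 3-4(w=10)}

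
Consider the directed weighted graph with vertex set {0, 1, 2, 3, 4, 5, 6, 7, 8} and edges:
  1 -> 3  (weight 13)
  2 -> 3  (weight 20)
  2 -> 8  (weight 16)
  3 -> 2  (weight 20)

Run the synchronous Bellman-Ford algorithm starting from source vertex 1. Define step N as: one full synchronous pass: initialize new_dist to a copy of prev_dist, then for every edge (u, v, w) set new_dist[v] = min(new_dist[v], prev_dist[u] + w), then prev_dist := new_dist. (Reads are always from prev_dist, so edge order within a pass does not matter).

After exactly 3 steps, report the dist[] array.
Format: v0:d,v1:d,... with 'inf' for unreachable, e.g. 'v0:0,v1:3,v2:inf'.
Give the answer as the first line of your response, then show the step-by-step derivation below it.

v0:inf,v1:0,v2:33,v3:13,v4:inf,v5:inf,v6:inf,v7:inf,v8:49

step 1: dist = v0:inf,v1:0,v2:inf,v3:13,v4:inf,v5:inf,v6:inf,v7:inf,v8:inf
step 2: dist = v0:inf,v1:0,v2:33,v3:13,v4:inf,v5:inf,v6:inf,v7:inf,v8:inf
step 3: dist = v0:inf,v1:0,v2:33,v3:13,v4:inf,v5:inf,v6:inf,v7:inf,v8:49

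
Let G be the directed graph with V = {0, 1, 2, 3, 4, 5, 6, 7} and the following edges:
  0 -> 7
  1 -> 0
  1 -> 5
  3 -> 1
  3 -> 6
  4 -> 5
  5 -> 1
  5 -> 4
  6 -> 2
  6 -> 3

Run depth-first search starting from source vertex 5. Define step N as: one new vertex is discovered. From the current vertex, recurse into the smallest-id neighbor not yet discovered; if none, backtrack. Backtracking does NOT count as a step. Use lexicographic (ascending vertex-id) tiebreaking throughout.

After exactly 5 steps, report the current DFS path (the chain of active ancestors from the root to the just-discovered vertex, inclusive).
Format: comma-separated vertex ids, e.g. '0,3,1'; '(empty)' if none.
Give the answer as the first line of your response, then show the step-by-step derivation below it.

5,4

step 1: discover 5; path=5; order=5
step 2: discover 1; path=5>1; order=5,1
step 3: discover 0; path=5>1>0; order=5,1,0
step 4: discover 7; path=5>1>0>7; order=5,1,0,7
step 5: discover 4; path=5>4; order=5,1,0,7,4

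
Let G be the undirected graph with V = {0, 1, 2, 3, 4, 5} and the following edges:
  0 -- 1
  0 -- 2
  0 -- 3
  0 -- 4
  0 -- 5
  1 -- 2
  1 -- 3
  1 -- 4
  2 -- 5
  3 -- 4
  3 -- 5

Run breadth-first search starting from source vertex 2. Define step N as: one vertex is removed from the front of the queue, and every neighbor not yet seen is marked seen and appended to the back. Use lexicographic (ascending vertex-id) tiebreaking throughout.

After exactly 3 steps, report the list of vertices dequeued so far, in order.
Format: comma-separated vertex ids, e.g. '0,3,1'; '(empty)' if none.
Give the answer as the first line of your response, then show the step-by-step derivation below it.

2,0,1

step 1: dequeue 2; queue=[0,1,5]; order=2
step 2: dequeue 0; queue=[1,5,3,4]; order=2,0
step 3: dequeue 1; queue=[5,3,4]; order=2,0,1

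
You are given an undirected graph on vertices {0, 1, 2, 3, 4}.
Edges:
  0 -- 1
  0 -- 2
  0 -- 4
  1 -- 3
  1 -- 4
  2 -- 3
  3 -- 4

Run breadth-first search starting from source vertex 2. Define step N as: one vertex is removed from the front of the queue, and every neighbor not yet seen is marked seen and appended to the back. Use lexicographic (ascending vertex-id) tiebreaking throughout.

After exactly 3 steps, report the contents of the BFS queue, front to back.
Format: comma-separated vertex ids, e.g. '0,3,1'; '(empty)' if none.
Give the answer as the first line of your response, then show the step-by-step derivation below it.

1,4

step 1: dequeue 2; queue=[0,3]; order=2
step 2: dequeue 0; queue=[3,1,4]; order=2,0
step 3: dequeue 3; queue=[1,4]; order=2,0,3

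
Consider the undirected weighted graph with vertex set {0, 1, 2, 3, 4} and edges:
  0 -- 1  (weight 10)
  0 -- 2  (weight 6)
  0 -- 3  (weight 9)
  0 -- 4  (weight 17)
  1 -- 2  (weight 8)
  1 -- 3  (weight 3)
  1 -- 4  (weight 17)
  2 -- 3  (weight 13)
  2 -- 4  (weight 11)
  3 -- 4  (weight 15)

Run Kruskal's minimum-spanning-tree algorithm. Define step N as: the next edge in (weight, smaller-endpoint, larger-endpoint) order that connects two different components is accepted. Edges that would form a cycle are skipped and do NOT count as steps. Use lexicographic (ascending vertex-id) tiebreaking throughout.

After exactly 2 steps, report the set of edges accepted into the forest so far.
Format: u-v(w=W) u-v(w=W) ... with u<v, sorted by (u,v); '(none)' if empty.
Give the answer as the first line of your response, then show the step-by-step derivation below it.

0-2(w=6) 1-3(w=3)

step 1: add edge 1-3 (w=3); MST = {1-3(w=3)}
step 2: add edge 0-2 (w=6); MST = {0-2(w=6) 1-3(w=3)}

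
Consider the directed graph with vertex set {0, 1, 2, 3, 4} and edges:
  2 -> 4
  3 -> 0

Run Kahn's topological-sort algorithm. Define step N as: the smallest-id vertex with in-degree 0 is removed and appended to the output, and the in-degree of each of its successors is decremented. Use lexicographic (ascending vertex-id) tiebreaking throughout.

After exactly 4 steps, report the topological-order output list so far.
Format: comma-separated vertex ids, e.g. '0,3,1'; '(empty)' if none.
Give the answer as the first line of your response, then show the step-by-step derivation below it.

1,2,3,0

step 1: output 1; order=[1]; indeg=(1,0,0,0,1)
step 2: output 2; order=[1,2]; indeg=(1,0,0,0,0)
step 3: output 3; order=[1,2,3]; indeg=(0,0,0,0,0)
step 4: output 0; order=[1,2,3,0]; indeg=(0,0,0,0,0)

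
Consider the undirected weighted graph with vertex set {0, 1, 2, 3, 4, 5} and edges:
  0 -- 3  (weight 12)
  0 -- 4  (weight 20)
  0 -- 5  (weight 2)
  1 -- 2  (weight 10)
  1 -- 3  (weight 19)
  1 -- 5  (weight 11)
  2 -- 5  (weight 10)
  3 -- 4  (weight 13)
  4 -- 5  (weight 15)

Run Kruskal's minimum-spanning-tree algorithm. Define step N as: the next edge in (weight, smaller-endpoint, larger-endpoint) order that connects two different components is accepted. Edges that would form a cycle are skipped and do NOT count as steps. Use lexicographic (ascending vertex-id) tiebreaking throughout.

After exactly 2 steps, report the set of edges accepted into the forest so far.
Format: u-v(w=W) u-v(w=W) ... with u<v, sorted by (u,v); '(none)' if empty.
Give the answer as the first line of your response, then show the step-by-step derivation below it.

0-5(w=2) 1-2(w=10)

step 1: add edge 0-5 (w=2); MST = {0-5(w=2)}
step 2: add edge 1-2 (w=10); MST = {0-5(w=2) 1-2(w=10)}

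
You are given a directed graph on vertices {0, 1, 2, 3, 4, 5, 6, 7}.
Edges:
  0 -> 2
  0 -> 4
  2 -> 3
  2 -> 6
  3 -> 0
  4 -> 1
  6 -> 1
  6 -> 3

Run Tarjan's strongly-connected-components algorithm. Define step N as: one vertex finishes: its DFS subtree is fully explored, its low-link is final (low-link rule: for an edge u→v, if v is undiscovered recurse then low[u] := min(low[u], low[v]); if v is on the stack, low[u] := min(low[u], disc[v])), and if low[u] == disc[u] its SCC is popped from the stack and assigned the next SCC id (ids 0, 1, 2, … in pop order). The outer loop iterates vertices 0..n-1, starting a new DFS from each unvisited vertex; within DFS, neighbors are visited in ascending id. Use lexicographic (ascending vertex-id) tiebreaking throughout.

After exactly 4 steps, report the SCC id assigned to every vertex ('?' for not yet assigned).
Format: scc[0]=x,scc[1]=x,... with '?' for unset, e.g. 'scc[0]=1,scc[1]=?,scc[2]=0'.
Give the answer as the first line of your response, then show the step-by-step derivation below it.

scc[0]=?,scc[1]=0,scc[2]=?,scc[3]=?,scc[4]=?,scc[5]=?,scc[6]=?,scc[7]=?

step 1: low=(low[0]=0,low[1]=?,low[2]=1,low[3]=0,low[4]=?,low[5]=?,low[6]=?,low[7]=?); scc=(scc[0]=?,scc[1]=?,scc[2]=?,scc[3]=?,scc[4]=?,scc[5]=?,scc[6]=?,scc[7]=?)
step 2: low=(low[0]=0,low[1]=4,low[2]=0,low[3]=0,low[4]=?,low[5]=?,low[6]=3,low[7]=?); scc=(scc[0]=?,scc[1]=0,scc[2]=?,scc[3]=?,scc[4]=?,scc[5]=?,scc[6]=?,scc[7]=?)
step 3: low=(low[0]=0,low[1]=4,low[2]=0,low[3]=0,low[4]=?,low[5]=?,low[6]=2,low[7]=?); scc=(scc[0]=?,scc[1]=0,scc[2]=?,scc[3]=?,scc[4]=?,scc[5]=?,scc[6]=?,scc[7]=?)
step 4: low=(low[0]=0,low[1]=4,low[2]=0,low[3]=0,low[4]=?,low[5]=?,low[6]=2,low[7]=?); scc=(scc[0]=?,scc[1]=0,scc[2]=?,scc[3]=?,scc[4]=?,scc[5]=?,scc[6]=?,scc[7]=?)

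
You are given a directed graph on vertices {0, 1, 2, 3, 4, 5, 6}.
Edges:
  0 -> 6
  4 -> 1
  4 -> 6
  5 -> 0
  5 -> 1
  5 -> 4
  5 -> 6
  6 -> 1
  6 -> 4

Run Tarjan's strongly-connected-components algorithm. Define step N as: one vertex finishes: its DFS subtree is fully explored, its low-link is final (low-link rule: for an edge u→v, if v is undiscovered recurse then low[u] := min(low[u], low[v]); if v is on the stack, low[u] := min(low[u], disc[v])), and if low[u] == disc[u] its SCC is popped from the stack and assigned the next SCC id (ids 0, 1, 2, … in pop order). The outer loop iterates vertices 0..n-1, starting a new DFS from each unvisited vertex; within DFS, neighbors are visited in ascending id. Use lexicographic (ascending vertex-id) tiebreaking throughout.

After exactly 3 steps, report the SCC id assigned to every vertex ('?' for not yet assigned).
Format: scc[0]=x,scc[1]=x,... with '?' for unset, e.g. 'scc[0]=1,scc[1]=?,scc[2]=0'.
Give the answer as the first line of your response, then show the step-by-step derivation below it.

scc[0]=?,scc[1]=0,scc[2]=?,scc[3]=?,scc[4]=1,scc[5]=?,scc[6]=1

step 1: low=(low[0]=0,low[1]=2,low[2]=?,low[3]=?,low[4]=?,low[5]=?,low[6]=1); scc=(scc[0]=?,scc[1]=0,scc[2]=?,scc[3]=?,scc[4]=?,scc[5]=?,scc[6]=?)
step 2: low=(low[0]=0,low[1]=2,low[2]=?,low[3]=?,low[4]=1,low[5]=?,low[6]=1); scc=(scc[0]=?,scc[1]=0,scc[2]=?,scc[3]=?,scc[4]=?,scc[5]=?,scc[6]=?)
step 3: low=(low[0]=0,low[1]=2,low[2]=?,low[3]=?,low[4]=1,low[5]=?,low[6]=1); scc=(scc[0]=?,scc[1]=0,scc[2]=?,scc[3]=?,scc[4]=1,scc[5]=?,scc[6]=1)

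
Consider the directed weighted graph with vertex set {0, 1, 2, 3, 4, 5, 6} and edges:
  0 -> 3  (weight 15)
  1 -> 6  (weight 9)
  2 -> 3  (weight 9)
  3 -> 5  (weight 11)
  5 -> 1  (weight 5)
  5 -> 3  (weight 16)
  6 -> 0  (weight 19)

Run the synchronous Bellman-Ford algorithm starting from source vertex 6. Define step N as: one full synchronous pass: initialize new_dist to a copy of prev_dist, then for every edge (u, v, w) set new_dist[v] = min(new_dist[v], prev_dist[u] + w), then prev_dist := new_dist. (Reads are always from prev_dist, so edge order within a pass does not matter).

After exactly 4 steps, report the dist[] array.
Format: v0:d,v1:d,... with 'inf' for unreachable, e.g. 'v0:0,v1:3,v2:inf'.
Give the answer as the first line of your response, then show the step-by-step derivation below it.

v0:19,v1:50,v2:inf,v3:34,v4:inf,v5:45,v6:0

step 1: dist = v0:19,v1:inf,v2:inf,v3:inf,v4:inf,v5:inf,v6:0
step 2: dist = v0:19,v1:inf,v2:inf,v3:34,v4:inf,v5:inf,v6:0
step 3: dist = v0:19,v1:inf,v2:inf,v3:34,v4:inf,v5:45,v6:0
step 4: dist = v0:19,v1:50,v2:inf,v3:34,v4:inf,v5:45,v6:0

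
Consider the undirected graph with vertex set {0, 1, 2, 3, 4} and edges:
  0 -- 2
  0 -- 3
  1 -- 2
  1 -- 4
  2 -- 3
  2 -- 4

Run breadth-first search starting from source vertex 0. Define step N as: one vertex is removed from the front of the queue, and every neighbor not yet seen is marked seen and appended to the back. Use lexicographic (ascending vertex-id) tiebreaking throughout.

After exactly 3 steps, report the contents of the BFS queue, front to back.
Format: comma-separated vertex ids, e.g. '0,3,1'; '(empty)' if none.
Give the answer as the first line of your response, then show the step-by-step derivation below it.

1,4

step 1: dequeue 0; queue=[2,3]; order=0
step 2: dequeue 2; queue=[3,1,4]; order=0,2
step 3: dequeue 3; queue=[1,4]; order=0,2,3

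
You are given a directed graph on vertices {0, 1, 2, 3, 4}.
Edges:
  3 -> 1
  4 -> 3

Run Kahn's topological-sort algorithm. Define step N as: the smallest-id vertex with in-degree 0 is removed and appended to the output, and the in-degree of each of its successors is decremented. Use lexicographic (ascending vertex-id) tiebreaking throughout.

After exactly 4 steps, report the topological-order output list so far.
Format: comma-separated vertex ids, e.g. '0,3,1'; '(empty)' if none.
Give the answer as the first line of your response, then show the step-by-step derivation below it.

0,2,4,3

step 1: output 0; order=[0]; indeg=(0,1,0,1,0)
step 2: output 2; order=[0,2]; indeg=(0,1,0,1,0)
step 3: output 4; order=[0,2,4]; indeg=(0,1,0,0,0)
step 4: output 3; order=[0,2,4,3]; indeg=(0,0,0,0,0)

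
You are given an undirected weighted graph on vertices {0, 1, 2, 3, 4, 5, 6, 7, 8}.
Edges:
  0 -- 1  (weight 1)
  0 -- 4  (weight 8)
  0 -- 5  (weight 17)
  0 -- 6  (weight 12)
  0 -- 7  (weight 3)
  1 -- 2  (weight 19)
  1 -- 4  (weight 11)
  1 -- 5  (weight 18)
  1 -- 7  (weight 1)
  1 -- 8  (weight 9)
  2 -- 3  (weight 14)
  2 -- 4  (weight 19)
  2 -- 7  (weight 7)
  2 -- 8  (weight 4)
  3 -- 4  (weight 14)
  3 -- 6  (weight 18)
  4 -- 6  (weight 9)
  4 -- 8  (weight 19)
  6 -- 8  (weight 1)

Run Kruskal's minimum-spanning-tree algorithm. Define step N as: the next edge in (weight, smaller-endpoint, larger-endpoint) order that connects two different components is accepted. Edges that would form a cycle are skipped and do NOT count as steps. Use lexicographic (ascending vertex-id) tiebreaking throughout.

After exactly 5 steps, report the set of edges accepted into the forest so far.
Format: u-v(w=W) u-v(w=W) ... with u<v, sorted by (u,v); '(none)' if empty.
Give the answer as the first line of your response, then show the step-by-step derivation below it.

0-1(w=1) 1-7(w=1) 2-7(w=7) 2-8(w=4) 6-8(w=1)

step 1: add edge 0-1 (w=1); MST = {0-1(w=1)}
step 2: add edge 1-7 (w=1); MST = {0-1(w=1) 1-7(w=1)}
step 3: add edge 6-8 (w=1); MST = {0-1(w=1) 1-7(w=1) 6-8(w=1)}
step 4: add edge 2-8 (w=4); MST = {0-1(w=1) 1-7(w=1) 2-8(w=4) 6-8(w=1)}
step 5: add edge 2-7 (w=7); MST = {0-1(w=1) 1-7(w=1) 2-7(w=7) 2-8(w=4) 6-8(w=1)}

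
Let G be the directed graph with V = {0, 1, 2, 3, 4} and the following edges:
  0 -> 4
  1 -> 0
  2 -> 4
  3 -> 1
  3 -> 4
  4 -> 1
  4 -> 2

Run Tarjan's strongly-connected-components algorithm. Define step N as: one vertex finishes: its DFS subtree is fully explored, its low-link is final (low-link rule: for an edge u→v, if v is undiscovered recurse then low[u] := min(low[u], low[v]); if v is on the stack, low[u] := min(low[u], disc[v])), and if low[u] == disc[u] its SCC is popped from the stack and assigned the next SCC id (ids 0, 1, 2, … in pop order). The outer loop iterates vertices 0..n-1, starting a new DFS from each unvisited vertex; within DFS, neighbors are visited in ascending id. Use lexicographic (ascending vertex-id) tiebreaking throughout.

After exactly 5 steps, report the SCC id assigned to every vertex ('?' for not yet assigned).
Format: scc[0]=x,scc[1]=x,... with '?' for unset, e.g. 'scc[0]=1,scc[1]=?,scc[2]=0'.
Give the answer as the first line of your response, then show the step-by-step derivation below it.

scc[0]=0,scc[1]=0,scc[2]=0,scc[3]=1,scc[4]=0

step 1: low=(low[0]=0,low[1]=0,low[2]=?,low[3]=?,low[4]=1); scc=(scc[0]=?,scc[1]=?,scc[2]=?,scc[3]=?,scc[4]=?)
step 2: low=(low[0]=0,low[1]=0,low[2]=1,low[3]=?,low[4]=0); scc=(scc[0]=?,scc[1]=?,scc[2]=?,scc[3]=?,scc[4]=?)
step 3: low=(low[0]=0,low[1]=0,low[2]=1,low[3]=?,low[4]=0); scc=(scc[0]=?,scc[1]=?,scc[2]=?,scc[3]=?,scc[4]=?)
step 4: low=(low[0]=0,low[1]=0,low[2]=1,low[3]=?,low[4]=0); scc=(scc[0]=0,scc[1]=0,scc[2]=0,scc[3]=?,scc[4]=0)
step 5: low=(low[0]=0,low[1]=0,low[2]=1,low[3]=4,low[4]=0); scc=(scc[0]=0,scc[1]=0,scc[2]=0,scc[3]=1,scc[4]=0)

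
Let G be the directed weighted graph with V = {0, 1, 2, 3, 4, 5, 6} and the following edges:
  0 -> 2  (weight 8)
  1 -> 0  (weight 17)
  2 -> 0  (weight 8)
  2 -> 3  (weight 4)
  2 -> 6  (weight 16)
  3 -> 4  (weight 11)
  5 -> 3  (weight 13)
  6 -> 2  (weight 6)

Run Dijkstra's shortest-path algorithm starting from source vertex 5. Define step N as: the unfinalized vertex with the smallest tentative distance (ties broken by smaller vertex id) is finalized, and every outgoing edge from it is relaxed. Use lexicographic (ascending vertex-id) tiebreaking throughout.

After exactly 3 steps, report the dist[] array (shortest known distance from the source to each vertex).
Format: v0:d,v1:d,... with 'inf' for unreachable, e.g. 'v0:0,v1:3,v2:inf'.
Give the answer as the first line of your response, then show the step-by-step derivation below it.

v0:inf,v1:inf,v2:inf,v3:13,v4:24,v5:0,v6:inf

step 1: dist = v0:inf,v1:inf,v2:inf,v3:13,v4:inf,v5:0,v6:inf
step 2: dist = v0:inf,v1:inf,v2:inf,v3:13,v4:24,v5:0,v6:inf
step 3: dist = v0:inf,v1:inf,v2:inf,v3:13,v4:24,v5:0,v6:inf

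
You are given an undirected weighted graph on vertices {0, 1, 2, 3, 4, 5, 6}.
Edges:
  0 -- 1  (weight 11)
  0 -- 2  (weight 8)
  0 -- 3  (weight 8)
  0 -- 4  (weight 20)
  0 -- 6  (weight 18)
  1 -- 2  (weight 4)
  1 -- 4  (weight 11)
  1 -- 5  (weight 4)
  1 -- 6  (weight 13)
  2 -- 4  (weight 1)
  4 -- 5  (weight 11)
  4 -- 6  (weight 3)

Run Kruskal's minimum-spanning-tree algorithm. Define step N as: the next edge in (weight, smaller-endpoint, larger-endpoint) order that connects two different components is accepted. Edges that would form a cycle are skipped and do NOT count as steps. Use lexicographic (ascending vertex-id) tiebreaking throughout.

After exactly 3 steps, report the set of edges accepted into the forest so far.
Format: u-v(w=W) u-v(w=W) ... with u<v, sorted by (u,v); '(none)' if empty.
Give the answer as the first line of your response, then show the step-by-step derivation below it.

1-2(w=4) 2-4(w=1) 4-6(w=3)

step 1: add edge 2-4 (w=1); MST = {2-4(w=1)}
step 2: add edge 4-6 (w=3); MST = {2-4(w=1) 4-6(w=3)}
step 3: add edge 1-2 (w=4); MST = {1-2(w=4) 2-4(w=1) 4-6(w=3)}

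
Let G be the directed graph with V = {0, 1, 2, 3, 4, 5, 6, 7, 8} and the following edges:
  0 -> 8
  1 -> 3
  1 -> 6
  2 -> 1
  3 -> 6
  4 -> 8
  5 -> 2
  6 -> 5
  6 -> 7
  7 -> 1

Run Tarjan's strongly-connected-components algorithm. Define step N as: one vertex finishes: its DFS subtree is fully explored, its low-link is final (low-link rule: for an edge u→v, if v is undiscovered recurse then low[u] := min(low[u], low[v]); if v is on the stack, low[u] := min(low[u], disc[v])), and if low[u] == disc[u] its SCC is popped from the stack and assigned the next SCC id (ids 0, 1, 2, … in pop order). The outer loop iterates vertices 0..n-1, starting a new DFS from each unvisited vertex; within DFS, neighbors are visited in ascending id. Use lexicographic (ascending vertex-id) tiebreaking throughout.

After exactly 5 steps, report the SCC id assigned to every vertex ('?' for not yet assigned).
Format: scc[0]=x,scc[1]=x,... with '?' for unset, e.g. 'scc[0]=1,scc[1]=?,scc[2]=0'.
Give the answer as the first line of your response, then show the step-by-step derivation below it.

scc[0]=1,scc[1]=?,scc[2]=?,scc[3]=?,scc[4]=?,scc[5]=?,scc[6]=?,scc[7]=?,scc[8]=0

step 1: low=(low[0]=0,low[1]=?,low[2]=?,low[3]=?,low[4]=?,low[5]=?,low[6]=?,low[7]=?,low[8]=1); scc=(scc[0]=?,scc[1]=?,scc[2]=?,scc[3]=?,scc[4]=?,scc[5]=?,scc[6]=?,scc[7]=?,scc[8]=0)
step 2: low=(low[0]=0,low[1]=?,low[2]=?,low[3]=?,low[4]=?,low[5]=?,low[6]=?,low[7]=?,low[8]=1); scc=(scc[0]=1,scc[1]=?,scc[2]=?,scc[3]=?,scc[4]=?,scc[5]=?,scc[6]=?,scc[7]=?,scc[8]=0)
step 3: low=(low[0]=0,low[1]=2,low[2]=2,low[3]=3,low[4]=?,low[5]=5,low[6]=4,low[7]=?,low[8]=1); scc=(scc[0]=1,scc[1]=?,scc[2]=?,scc[3]=?,scc[4]=?,scc[5]=?,scc[6]=?,scc[7]=?,scc[8]=0)
step 4: low=(low[0]=0,low[1]=2,low[2]=2,low[3]=3,low[4]=?,low[5]=2,low[6]=4,low[7]=?,low[8]=1); scc=(scc[0]=1,scc[1]=?,scc[2]=?,scc[3]=?,scc[4]=?,scc[5]=?,scc[6]=?,scc[7]=?,scc[8]=0)
step 5: low=(low[0]=0,low[1]=2,low[2]=2,low[3]=3,low[4]=?,low[5]=2,low[6]=2,low[7]=2,low[8]=1); scc=(scc[0]=1,scc[1]=?,scc[2]=?,scc[3]=?,scc[4]=?,scc[5]=?,scc[6]=?,scc[7]=?,scc[8]=0)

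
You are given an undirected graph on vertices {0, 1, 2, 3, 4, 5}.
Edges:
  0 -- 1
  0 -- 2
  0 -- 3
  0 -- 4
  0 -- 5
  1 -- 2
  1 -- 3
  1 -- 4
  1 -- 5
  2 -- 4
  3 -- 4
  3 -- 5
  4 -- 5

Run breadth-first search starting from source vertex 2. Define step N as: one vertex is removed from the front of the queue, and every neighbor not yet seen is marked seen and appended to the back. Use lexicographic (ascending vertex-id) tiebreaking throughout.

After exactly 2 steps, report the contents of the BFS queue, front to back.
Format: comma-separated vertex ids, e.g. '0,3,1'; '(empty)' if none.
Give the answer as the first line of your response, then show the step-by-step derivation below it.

1,4,3,5

step 1: dequeue 2; queue=[0,1,4]; order=2
step 2: dequeue 0; queue=[1,4,3,5]; order=2,0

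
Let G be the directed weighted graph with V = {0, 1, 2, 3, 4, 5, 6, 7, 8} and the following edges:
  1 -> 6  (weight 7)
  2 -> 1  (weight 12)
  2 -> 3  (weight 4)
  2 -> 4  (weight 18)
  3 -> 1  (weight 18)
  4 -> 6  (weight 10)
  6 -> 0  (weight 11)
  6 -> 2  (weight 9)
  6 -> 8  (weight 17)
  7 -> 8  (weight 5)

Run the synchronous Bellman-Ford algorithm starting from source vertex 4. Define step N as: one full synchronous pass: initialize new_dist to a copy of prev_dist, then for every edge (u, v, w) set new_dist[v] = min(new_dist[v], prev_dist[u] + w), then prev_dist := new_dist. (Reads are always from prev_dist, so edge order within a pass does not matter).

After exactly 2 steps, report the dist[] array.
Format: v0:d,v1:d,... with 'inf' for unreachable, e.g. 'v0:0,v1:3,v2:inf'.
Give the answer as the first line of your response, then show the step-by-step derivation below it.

v0:21,v1:inf,v2:19,v3:inf,v4:0,v5:inf,v6:10,v7:inf,v8:27

step 1: dist = v0:inf,v1:inf,v2:inf,v3:inf,v4:0,v5:inf,v6:10,v7:inf,v8:inf
step 2: dist = v0:21,v1:inf,v2:19,v3:inf,v4:0,v5:inf,v6:10,v7:inf,v8:27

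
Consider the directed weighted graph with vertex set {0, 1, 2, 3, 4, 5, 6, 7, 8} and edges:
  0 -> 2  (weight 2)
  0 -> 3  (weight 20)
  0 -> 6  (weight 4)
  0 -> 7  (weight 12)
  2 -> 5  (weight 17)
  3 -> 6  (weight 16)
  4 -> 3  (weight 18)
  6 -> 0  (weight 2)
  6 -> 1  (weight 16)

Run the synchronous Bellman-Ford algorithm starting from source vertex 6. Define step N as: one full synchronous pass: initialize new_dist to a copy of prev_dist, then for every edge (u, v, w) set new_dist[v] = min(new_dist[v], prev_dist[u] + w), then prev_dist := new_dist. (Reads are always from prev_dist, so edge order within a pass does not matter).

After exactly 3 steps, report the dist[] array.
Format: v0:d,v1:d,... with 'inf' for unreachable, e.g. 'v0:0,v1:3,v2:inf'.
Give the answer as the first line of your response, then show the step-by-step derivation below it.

v0:2,v1:16,v2:4,v3:22,v4:inf,v5:21,v6:0,v7:14,v8:inf

step 1: dist = v0:2,v1:16,v2:inf,v3:inf,v4:inf,v5:inf,v6:0,v7:inf,v8:inf
step 2: dist = v0:2,v1:16,v2:4,v3:22,v4:inf,v5:inf,v6:0,v7:14,v8:inf
step 3: dist = v0:2,v1:16,v2:4,v3:22,v4:inf,v5:21,v6:0,v7:14,v8:inf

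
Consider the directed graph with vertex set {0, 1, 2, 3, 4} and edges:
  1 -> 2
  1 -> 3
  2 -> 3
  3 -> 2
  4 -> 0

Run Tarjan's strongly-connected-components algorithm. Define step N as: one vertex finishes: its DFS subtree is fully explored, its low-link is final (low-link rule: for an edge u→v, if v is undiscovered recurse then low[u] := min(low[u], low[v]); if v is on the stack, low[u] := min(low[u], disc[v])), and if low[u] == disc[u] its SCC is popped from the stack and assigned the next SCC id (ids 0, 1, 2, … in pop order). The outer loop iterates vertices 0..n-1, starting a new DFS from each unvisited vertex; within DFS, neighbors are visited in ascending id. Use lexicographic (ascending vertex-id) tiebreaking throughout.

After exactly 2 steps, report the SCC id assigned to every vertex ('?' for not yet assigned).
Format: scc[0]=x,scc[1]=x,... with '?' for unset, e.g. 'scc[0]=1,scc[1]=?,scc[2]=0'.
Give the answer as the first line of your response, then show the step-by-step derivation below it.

scc[0]=0,scc[1]=?,scc[2]=?,scc[3]=?,scc[4]=?

step 1: low=(low[0]=0,low[1]=?,low[2]=?,low[3]=?,low[4]=?); scc=(scc[0]=0,scc[1]=?,scc[2]=?,scc[3]=?,scc[4]=?)
step 2: low=(low[0]=0,low[1]=1,low[2]=2,low[3]=2,low[4]=?); scc=(scc[0]=0,scc[1]=?,scc[2]=?,scc[3]=?,scc[4]=?)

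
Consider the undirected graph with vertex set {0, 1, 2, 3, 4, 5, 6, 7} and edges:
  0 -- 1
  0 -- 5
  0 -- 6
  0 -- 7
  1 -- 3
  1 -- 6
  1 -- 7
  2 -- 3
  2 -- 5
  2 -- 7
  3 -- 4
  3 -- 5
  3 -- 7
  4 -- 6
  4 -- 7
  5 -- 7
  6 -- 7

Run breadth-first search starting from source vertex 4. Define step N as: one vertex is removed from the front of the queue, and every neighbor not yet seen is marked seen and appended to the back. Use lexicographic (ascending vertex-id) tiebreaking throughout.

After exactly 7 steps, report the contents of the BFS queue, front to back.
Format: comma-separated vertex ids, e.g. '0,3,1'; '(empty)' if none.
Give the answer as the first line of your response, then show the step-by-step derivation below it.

0

step 1: dequeue 4; queue=[3,6,7]; order=4
step 2: dequeue 3; queue=[6,7,1,2,5]; order=4,3
step 3: dequeue 6; queue=[7,1,2,5,0]; order=4,3,6
step 4: dequeue 7; queue=[1,2,5,0]; order=4,3,6,7
step 5: dequeue 1; queue=[2,5,0]; order=4,3,6,7,1
step 6: dequeue 2; queue=[5,0]; order=4,3,6,7,1,2
step 7: dequeue 5; queue=[0]; order=4,3,6,7,1,2,5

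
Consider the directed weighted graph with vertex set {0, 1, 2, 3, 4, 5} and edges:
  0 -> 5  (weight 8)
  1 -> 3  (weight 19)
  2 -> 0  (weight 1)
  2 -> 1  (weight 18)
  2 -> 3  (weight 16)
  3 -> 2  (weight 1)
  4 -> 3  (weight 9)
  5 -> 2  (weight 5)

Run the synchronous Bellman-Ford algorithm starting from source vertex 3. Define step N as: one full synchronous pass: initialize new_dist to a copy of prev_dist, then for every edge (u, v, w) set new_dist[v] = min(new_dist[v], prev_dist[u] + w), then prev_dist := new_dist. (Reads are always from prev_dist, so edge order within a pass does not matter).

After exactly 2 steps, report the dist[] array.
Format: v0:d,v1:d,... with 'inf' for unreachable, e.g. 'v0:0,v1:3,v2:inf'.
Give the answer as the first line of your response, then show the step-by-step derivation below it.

v0:2,v1:19,v2:1,v3:0,v4:inf,v5:inf

step 1: dist = v0:inf,v1:inf,v2:1,v3:0,v4:inf,v5:inf
step 2: dist = v0:2,v1:19,v2:1,v3:0,v4:inf,v5:inf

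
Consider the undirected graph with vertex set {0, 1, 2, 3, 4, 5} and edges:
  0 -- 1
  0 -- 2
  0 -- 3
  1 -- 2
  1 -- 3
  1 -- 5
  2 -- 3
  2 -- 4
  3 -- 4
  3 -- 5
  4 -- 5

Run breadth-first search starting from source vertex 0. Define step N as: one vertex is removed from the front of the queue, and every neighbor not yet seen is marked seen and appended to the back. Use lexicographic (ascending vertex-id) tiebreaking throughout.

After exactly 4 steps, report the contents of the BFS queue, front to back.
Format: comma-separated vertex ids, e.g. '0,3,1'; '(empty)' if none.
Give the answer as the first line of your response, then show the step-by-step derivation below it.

5,4

step 1: dequeue 0; queue=[1,2,3]; order=0
step 2: dequeue 1; queue=[2,3,5]; order=0,1
step 3: dequeue 2; queue=[3,5,4]; order=0,1,2
step 4: dequeue 3; queue=[5,4]; order=0,1,2,3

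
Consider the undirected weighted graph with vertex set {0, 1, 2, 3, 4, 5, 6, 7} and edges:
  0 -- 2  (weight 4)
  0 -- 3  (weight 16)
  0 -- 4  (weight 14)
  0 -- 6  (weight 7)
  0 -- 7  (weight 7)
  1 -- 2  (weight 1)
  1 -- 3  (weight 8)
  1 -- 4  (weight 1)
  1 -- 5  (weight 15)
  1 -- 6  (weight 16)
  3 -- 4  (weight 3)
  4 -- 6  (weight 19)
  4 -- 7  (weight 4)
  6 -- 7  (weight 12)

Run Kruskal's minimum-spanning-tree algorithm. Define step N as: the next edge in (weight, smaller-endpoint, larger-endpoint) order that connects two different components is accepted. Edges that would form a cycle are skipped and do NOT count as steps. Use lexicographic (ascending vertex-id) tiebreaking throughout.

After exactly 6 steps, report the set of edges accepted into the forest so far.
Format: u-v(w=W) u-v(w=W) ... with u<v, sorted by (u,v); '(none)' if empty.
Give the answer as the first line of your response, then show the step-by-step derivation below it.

0-2(w=4) 0-6(w=7) 1-2(w=1) 1-4(w=1) 3-4(w=3) 4-7(w=4)

step 1: add edge 1-2 (w=1); MST = {1-2(w=1)}
step 2: add edge 1-4 (w=1); MST = {1-2(w=1) 1-4(w=1)}
step 3: add edge 3-4 (w=3); MST = {1-2(w=1) 1-4(w=1) 3-4(w=3)}
step 4: add edge 0-2 (w=4); MST = {0-2(w=4) 1-2(w=1) 1-4(w=1) 3-4(w=3)}
step 5: add edge 4-7 (w=4); MST = {0-2(w=4) 1-2(w=1) 1-4(w=1) 3-4(w=3) 4-7(w=4)}
step 6: add edge 0-6 (w=7); MST = {0-2(w=4) 0-6(w=7) 1-2(w=1) 1-4(w=1) 3-4(w=3) 4-7(w=4)}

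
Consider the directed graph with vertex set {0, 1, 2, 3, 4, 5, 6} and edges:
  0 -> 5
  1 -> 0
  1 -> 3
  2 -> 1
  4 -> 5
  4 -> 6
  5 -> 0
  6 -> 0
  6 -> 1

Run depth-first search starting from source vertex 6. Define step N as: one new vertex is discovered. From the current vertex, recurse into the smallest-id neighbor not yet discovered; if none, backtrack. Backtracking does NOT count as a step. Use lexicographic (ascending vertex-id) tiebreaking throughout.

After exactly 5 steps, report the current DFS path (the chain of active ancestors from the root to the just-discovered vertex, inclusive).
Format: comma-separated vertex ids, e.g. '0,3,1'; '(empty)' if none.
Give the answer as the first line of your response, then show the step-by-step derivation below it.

6,1,3

step 1: discover 6; path=6; order=6
step 2: discover 0; path=6>0; order=6,0
step 3: discover 5; path=6>0>5; order=6,0,5
step 4: discover 1; path=6>1; order=6,0,5,1
step 5: discover 3; path=6>1>3; order=6,0,5,1,3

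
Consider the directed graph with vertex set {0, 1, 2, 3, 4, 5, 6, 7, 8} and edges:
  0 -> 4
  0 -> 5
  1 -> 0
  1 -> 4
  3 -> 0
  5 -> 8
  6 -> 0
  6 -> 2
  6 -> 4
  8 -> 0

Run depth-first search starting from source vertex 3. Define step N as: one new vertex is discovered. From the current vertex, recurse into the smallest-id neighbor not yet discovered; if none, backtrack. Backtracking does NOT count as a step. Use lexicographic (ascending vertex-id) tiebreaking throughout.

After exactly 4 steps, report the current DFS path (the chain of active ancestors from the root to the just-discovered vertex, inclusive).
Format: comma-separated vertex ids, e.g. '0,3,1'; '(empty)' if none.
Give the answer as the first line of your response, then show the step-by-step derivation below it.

3,0,5

step 1: discover 3; path=3; order=3
step 2: discover 0; path=3>0; order=3,0
step 3: discover 4; path=3>0>4; order=3,0,4
step 4: discover 5; path=3>0>5; order=3,0,4,5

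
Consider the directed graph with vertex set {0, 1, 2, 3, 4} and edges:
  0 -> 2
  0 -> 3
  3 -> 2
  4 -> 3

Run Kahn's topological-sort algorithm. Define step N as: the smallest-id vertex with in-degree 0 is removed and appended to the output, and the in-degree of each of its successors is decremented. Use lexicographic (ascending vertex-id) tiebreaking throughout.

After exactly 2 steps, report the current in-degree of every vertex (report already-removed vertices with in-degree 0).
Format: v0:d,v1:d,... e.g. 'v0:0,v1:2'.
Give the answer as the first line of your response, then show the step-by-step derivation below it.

v0:0,v1:0,v2:1,v3:1,v4:0

step 1: output 0; order=[0]; indeg=(0,0,1,1,0)
step 2: output 1; order=[0,1]; indeg=(0,0,1,1,0)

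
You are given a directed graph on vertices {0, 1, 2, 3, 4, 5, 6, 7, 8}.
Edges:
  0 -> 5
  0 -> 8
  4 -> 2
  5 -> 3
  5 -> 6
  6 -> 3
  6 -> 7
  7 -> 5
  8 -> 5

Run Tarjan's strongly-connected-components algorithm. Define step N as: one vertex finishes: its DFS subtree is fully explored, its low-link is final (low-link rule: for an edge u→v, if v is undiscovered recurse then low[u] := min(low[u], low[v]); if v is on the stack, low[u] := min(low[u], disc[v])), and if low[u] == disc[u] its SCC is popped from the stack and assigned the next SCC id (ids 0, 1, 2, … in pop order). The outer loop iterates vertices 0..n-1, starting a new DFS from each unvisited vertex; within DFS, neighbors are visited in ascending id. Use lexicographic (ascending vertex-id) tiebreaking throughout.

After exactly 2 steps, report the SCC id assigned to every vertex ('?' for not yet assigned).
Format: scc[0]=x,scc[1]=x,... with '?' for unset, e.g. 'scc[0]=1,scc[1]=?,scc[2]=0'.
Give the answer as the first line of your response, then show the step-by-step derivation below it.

scc[0]=?,scc[1]=?,scc[2]=?,scc[3]=0,scc[4]=?,scc[5]=?,scc[6]=?,scc[7]=?,scc[8]=?

step 1: low=(low[0]=0,low[1]=?,low[2]=?,low[3]=2,low[4]=?,low[5]=1,low[6]=?,low[7]=?,low[8]=?); scc=(scc[0]=?,scc[1]=?,scc[2]=?,scc[3]=0,scc[4]=?,scc[5]=?,scc[6]=?,scc[7]=?,scc[8]=?)
step 2: low=(low[0]=0,low[1]=?,low[2]=?,low[3]=2,low[4]=?,low[5]=1,low[6]=3,low[7]=1,low[8]=?); scc=(scc[0]=?,scc[1]=?,scc[2]=?,scc[3]=0,scc[4]=?,scc[5]=?,scc[6]=?,scc[7]=?,scc[8]=?)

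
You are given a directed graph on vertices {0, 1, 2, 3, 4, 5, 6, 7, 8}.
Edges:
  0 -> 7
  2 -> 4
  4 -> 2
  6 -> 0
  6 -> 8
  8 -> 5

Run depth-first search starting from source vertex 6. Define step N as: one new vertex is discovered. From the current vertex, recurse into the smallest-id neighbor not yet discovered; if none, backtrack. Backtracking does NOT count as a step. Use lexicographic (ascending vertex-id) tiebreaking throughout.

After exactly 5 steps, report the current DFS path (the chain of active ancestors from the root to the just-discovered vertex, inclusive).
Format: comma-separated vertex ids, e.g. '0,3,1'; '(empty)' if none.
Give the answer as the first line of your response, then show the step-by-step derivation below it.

6,8,5

step 1: discover 6; path=6; order=6
step 2: discover 0; path=6>0; order=6,0
step 3: discover 7; path=6>0>7; order=6,0,7
step 4: discover 8; path=6>8; order=6,0,7,8
step 5: discover 5; path=6>8>5; order=6,0,7,8,5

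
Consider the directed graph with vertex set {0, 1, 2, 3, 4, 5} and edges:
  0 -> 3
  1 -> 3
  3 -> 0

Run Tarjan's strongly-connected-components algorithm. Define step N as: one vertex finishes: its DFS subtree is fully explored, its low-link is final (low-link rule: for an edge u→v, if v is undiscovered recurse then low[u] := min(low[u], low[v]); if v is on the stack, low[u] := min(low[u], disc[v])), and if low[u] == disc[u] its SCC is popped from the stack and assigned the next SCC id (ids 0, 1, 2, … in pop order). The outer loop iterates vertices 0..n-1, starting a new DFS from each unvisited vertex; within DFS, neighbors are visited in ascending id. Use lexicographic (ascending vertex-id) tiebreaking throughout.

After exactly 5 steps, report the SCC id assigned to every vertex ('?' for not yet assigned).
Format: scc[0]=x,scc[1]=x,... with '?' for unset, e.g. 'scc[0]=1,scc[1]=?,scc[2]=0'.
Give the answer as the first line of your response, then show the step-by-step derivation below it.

scc[0]=0,scc[1]=1,scc[2]=2,scc[3]=0,scc[4]=3,scc[5]=?

step 1: low=(low[0]=0,low[1]=?,low[2]=?,low[3]=0,low[4]=?,low[5]=?); scc=(scc[0]=?,scc[1]=?,scc[2]=?,scc[3]=?,scc[4]=?,scc[5]=?)
step 2: low=(low[0]=0,low[1]=?,low[2]=?,low[3]=0,low[4]=?,low[5]=?); scc=(scc[0]=0,scc[1]=?,scc[2]=?,scc[3]=0,scc[4]=?,scc[5]=?)
step 3: low=(low[0]=0,low[1]=2,low[2]=?,low[3]=0,low[4]=?,low[5]=?); scc=(scc[0]=0,scc[1]=1,scc[2]=?,scc[3]=0,scc[4]=?,scc[5]=?)
step 4: low=(low[0]=0,low[1]=2,low[2]=3,low[3]=0,low[4]=?,low[5]=?); scc=(scc[0]=0,scc[1]=1,scc[2]=2,scc[3]=0,scc[4]=?,scc[5]=?)
step 5: low=(low[0]=0,low[1]=2,low[2]=3,low[3]=0,low[4]=4,low[5]=?); scc=(scc[0]=0,scc[1]=1,scc[2]=2,scc[3]=0,scc[4]=3,scc[5]=?)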